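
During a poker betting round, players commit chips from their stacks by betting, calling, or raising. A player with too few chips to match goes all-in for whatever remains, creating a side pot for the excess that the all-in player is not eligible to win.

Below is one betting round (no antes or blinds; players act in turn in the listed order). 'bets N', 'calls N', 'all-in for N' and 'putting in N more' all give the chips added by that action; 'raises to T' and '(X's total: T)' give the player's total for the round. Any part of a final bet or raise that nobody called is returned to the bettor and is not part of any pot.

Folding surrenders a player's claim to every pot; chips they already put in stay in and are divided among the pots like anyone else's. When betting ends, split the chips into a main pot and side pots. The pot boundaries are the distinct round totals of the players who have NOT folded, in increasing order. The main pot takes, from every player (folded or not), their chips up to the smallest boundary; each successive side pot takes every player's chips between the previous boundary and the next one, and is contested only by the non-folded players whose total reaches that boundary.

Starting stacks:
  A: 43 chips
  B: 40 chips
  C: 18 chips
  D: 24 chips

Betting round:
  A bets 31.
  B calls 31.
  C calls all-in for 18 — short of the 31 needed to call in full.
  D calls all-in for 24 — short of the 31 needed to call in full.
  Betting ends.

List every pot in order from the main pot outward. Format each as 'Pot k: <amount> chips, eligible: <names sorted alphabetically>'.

Pot 1: 72 chips, eligible: A, B, C, D
Pot 2: 18 chips, eligible: A, B, D
Pot 3: 14 chips, eligible: A, B

Derivation:
Contributions: A=31, B=31, C=18, D=24
Pot levels (distinct totals of non-folded players): 18, 24, 31
Layer 1-18: 18 each from A, B, C, D = 18*4 = 72 chips; eligible A, B, C, D
Layer 19-24: 6 each from A, B, D = 6*3 = 18 chips; eligible A, B, D
Layer 25-31: 7 each from A, B = 7*2 = 14 chips; eligible A, B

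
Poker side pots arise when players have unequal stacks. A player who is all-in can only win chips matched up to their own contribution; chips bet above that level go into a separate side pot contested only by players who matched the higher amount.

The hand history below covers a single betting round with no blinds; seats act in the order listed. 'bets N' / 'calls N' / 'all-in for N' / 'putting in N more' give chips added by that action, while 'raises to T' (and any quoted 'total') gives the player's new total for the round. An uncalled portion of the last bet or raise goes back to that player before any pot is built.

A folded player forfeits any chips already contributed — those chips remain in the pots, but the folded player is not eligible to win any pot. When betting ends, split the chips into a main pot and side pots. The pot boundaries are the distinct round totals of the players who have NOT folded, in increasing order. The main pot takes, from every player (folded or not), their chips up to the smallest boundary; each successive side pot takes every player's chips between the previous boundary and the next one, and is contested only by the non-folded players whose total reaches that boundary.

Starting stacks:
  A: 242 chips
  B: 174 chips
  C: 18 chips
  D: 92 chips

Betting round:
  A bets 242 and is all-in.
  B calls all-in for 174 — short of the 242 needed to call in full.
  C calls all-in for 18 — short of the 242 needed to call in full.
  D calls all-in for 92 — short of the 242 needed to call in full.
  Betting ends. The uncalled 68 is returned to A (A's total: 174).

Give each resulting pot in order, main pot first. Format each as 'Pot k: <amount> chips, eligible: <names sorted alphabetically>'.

Contributions (after 68 returned to A): A=174, B=174, C=18, D=92
Pot levels (distinct totals of non-folded players): 18, 92, 174
Layer 1-18: 18 each from A, B, C, D = 18*4 = 72 chips; eligible A, B, C, D
Layer 19-92: 74 each from A, B, D = 74*3 = 222 chips; eligible A, B, D
Layer 93-174: 82 each from A, B = 82*2 = 164 chips; eligible A, B

Pot 1: 72 chips, eligible: A, B, C, D
Pot 2: 222 chips, eligible: A, B, D
Pot 3: 164 chips, eligible: A, B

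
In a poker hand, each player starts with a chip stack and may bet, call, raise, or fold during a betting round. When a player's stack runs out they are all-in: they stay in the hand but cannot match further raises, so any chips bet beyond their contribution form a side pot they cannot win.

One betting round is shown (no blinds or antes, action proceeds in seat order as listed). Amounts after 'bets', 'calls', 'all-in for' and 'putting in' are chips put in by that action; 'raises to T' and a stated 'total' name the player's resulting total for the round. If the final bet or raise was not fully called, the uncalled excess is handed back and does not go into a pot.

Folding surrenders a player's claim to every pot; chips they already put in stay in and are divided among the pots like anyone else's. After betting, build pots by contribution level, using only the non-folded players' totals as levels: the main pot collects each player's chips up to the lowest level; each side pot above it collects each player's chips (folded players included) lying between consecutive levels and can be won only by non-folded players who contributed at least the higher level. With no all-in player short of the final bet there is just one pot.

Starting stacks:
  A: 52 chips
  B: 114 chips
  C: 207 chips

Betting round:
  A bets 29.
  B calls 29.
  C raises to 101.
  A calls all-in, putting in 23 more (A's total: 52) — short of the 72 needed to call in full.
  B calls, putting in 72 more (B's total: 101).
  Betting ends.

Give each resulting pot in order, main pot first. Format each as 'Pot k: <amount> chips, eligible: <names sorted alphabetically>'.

Contributions: A=52, B=101, C=101
Pot levels (distinct totals of non-folded players): 52, 101
Layer 1-52: 52 each from A, B, C = 52*3 = 156 chips; eligible A, B, C
Layer 53-101: 49 each from B, C = 49*2 = 98 chips; eligible B, C

Pot 1: 156 chips, eligible: A, B, C
Pot 2: 98 chips, eligible: B, C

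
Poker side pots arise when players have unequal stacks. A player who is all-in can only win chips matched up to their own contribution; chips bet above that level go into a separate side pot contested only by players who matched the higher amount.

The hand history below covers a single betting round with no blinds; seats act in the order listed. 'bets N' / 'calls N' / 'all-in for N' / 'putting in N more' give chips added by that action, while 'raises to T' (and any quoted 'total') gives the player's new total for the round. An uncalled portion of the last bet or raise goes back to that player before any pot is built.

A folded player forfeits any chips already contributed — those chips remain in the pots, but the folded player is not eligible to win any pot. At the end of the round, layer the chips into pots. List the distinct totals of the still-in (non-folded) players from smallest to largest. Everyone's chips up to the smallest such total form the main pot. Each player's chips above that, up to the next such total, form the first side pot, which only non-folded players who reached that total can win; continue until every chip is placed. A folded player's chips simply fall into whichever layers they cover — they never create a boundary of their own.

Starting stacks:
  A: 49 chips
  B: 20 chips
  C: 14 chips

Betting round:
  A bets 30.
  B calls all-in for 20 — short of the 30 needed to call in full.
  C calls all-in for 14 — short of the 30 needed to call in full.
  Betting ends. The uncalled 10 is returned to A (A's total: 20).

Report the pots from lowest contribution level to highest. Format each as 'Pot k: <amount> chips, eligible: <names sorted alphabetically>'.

Pot 1: 42 chips, eligible: A, B, C
Pot 2: 12 chips, eligible: A, B

Derivation:
Contributions (after 10 returned to A): A=20, B=20, C=14
Pot levels (distinct totals of non-folded players): 14, 20
Layer 1-14: 14 each from A, B, C = 14*3 = 42 chips; eligible A, B, C
Layer 15-20: 6 each from A, B = 6*2 = 12 chips; eligible A, B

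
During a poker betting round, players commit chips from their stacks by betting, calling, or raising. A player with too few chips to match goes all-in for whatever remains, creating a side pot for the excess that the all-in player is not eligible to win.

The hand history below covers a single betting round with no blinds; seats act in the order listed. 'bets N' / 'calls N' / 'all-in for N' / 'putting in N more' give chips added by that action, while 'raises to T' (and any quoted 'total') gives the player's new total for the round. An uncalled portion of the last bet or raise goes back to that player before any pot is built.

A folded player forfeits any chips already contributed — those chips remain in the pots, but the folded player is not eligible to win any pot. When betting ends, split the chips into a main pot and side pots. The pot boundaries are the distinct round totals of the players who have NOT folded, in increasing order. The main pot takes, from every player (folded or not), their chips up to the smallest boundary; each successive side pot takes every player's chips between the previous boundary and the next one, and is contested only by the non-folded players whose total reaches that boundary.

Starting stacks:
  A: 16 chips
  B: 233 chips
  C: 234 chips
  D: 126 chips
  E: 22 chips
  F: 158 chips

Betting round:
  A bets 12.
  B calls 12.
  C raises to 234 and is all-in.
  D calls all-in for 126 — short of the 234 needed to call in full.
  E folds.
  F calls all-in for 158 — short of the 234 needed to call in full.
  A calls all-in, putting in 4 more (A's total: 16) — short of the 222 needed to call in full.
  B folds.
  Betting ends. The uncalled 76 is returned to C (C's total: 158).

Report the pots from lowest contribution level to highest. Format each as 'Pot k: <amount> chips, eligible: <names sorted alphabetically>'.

Contributions (after 76 returned to C): A=16, B=12, C=158, D=126, F=158
Folded: B, E
Pot levels (distinct totals of non-folded players): 16, 126, 158
Layer 1-16: A 16 + B 12 + C 16 + D 16 + F 16 = 76 chips; eligible A, C, D, F
Layer 17-126: 110 each from C, D, F = 110*3 = 330 chips; eligible C, D, F
Layer 127-158: 32 each from C, F = 32*2 = 64 chips; eligible C, F

Pot 1: 76 chips, eligible: A, C, D, F
Pot 2: 330 chips, eligible: C, D, F
Pot 3: 64 chips, eligible: C, F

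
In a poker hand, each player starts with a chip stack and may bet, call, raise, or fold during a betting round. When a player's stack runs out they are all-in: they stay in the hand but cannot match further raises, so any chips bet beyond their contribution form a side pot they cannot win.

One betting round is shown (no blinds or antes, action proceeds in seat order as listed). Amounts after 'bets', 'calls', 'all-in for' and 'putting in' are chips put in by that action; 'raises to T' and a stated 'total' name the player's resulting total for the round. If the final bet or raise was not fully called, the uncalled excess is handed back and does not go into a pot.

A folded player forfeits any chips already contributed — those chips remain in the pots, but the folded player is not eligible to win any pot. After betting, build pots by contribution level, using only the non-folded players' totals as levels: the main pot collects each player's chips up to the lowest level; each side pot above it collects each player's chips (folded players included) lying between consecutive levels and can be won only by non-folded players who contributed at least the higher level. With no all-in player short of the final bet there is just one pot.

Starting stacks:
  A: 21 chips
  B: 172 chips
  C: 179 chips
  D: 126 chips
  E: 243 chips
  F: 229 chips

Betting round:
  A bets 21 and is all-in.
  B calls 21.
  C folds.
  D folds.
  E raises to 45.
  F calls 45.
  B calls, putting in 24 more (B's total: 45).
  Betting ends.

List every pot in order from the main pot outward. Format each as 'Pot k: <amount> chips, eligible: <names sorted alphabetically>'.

Contributions: A=21, B=45, E=45, F=45
Folded: C, D
Pot levels (distinct totals of non-folded players): 21, 45
Layer 1-21: 21 each from A, B, E, F = 21*4 = 84 chips; eligible A, B, E, F
Layer 22-45: 24 each from B, E, F = 24*3 = 72 chips; eligible B, E, F

Pot 1: 84 chips, eligible: A, B, E, F
Pot 2: 72 chips, eligible: B, E, F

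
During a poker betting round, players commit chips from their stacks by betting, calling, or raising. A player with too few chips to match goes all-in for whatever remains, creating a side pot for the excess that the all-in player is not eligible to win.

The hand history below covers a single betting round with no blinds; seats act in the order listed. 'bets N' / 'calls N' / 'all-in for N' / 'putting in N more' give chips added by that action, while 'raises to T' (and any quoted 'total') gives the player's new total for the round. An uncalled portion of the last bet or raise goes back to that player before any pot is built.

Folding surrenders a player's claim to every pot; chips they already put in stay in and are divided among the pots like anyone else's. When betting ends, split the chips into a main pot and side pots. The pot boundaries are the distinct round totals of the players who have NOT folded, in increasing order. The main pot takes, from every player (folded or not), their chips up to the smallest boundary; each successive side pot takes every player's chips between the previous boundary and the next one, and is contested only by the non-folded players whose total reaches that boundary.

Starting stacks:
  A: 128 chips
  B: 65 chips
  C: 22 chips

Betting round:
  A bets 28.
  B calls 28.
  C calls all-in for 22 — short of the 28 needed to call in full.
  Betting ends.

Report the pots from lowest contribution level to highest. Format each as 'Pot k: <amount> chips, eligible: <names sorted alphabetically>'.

Pot 1: 66 chips, eligible: A, B, C
Pot 2: 12 chips, eligible: A, B

Derivation:
Contributions: A=28, B=28, C=22
Pot levels (distinct totals of non-folded players): 22, 28
Layer 1-22: 22 each from A, B, C = 22*3 = 66 chips; eligible A, B, C
Layer 23-28: 6 each from A, B = 6*2 = 12 chips; eligible A, B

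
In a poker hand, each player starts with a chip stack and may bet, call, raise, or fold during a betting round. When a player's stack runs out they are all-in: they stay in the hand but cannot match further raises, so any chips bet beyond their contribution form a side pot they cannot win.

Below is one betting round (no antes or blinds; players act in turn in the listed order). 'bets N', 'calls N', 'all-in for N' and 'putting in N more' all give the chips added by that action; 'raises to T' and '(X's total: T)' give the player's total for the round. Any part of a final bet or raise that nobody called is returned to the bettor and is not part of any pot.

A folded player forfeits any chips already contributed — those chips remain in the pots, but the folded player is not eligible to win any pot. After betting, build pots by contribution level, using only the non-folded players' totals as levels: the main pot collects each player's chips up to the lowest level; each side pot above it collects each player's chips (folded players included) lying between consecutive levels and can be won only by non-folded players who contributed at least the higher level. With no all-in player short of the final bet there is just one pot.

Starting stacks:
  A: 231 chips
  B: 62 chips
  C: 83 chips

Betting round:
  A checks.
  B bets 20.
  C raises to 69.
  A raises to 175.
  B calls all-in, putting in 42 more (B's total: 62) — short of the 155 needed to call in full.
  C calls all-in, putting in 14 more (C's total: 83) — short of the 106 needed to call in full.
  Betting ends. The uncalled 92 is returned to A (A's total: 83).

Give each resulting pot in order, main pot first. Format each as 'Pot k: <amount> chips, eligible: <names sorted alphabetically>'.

Pot 1: 186 chips, eligible: A, B, C
Pot 2: 42 chips, eligible: A, C

Derivation:
Contributions (after 92 returned to A): A=83, B=62, C=83
Pot levels (distinct totals of non-folded players): 62, 83
Layer 1-62: 62 each from A, B, C = 62*3 = 186 chips; eligible A, B, C
Layer 63-83: 21 each from A, C = 21*2 = 42 chips; eligible A, C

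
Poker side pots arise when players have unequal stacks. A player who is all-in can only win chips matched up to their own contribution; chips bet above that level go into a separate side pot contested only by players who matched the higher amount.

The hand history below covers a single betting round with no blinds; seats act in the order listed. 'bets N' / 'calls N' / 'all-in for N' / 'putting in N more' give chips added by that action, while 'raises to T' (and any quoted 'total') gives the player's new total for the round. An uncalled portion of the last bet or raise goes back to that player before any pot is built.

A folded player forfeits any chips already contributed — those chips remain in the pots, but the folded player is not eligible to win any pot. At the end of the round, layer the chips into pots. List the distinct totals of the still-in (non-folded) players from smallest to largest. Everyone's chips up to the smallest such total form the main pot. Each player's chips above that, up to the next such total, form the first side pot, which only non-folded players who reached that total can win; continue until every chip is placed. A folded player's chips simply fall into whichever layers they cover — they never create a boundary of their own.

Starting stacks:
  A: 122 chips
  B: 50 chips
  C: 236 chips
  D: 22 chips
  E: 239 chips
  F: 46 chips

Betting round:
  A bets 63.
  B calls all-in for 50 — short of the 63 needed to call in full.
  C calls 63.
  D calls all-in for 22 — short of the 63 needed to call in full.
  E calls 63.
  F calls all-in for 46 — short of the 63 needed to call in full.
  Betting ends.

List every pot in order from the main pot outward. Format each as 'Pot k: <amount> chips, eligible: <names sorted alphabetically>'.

Contributions: A=63, B=50, C=63, D=22, E=63, F=46
Pot levels (distinct totals of non-folded players): 22, 46, 50, 63
Layer 1-22: 22 each from A, B, C, D, E, F = 22*6 = 132 chips; eligible A, B, C, D, E, F
Layer 23-46: 24 each from A, B, C, E, F = 24*5 = 120 chips; eligible A, B, C, E, F
Layer 47-50: 4 each from A, B, C, E = 4*4 = 16 chips; eligible A, B, C, E
Layer 51-63: 13 each from A, C, E = 13*3 = 39 chips; eligible A, C, E

Pot 1: 132 chips, eligible: A, B, C, D, E, F
Pot 2: 120 chips, eligible: A, B, C, E, F
Pot 3: 16 chips, eligible: A, B, C, E
Pot 4: 39 chips, eligible: A, C, E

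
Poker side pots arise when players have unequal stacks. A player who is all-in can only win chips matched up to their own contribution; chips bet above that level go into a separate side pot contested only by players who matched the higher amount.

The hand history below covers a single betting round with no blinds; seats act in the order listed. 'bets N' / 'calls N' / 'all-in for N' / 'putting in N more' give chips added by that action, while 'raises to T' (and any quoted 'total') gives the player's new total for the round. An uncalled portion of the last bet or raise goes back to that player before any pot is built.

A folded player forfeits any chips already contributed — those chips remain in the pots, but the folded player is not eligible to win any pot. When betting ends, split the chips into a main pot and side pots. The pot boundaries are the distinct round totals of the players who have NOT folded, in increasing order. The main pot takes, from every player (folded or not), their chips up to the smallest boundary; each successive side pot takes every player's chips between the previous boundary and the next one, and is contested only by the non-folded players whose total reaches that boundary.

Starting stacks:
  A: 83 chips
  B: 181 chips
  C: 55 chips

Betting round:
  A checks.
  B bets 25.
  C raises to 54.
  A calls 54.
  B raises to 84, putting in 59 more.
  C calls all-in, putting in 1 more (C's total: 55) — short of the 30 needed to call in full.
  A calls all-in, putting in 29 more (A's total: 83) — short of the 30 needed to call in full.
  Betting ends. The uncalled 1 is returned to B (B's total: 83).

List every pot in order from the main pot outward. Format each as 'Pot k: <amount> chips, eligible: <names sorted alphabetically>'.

Contributions (after 1 returned to B): A=83, B=83, C=55
Pot levels (distinct totals of non-folded players): 55, 83
Layer 1-55: 55 each from A, B, C = 55*3 = 165 chips; eligible A, B, C
Layer 56-83: 28 each from A, B = 28*2 = 56 chips; eligible A, B

Pot 1: 165 chips, eligible: A, B, C
Pot 2: 56 chips, eligible: A, B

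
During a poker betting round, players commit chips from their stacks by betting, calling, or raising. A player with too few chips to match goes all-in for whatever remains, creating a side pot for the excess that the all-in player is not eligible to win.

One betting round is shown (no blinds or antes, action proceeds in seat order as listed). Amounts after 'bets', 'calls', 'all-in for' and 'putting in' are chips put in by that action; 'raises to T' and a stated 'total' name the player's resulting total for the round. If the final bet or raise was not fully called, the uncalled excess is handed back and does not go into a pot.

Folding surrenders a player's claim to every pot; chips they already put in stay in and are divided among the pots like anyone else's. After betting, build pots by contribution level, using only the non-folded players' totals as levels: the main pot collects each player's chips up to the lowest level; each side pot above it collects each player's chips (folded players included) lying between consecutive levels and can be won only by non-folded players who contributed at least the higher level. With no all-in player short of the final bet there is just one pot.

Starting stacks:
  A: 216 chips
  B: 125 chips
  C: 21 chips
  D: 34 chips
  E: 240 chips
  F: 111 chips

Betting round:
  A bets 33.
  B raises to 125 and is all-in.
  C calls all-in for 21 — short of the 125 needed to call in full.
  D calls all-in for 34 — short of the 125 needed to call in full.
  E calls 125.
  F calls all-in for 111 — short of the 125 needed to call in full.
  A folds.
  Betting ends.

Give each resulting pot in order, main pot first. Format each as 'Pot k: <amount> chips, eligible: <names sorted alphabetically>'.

Pot 1: 126 chips, eligible: B, C, D, E, F
Pot 2: 64 chips, eligible: B, D, E, F
Pot 3: 231 chips, eligible: B, E, F
Pot 4: 28 chips, eligible: B, E

Derivation:
Contributions: A=33, B=125, C=21, D=34, E=125, F=111
Folded: A
Pot levels (distinct totals of non-folded players): 21, 34, 111, 125
Layer 1-21: 21 each from A, B, C, D, E, F = 21*6 = 126 chips; eligible B, C, D, E, F
Layer 22-34: A 12 + B 13 + D 13 + E 13 + F 13 = 64 chips; eligible B, D, E, F
Layer 35-111: 77 each from B, E, F = 77*3 = 231 chips; eligible B, E, F
Layer 112-125: 14 each from B, E = 14*2 = 28 chips; eligible B, E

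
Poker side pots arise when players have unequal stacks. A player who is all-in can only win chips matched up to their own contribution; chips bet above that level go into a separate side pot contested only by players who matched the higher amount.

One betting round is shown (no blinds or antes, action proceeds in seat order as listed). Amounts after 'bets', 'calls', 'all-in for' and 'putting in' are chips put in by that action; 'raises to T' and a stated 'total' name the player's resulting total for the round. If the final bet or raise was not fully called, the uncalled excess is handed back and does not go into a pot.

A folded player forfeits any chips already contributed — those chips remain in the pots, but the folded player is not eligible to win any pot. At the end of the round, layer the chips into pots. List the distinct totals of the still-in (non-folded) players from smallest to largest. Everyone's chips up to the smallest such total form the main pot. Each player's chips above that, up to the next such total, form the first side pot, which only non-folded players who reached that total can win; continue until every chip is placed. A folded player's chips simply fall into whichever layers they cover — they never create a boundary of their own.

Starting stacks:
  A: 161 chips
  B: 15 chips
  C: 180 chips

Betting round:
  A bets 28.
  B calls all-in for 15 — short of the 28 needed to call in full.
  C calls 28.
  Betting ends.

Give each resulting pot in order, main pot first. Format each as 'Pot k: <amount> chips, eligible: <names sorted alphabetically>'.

Contributions: A=28, B=15, C=28
Pot levels (distinct totals of non-folded players): 15, 28
Layer 1-15: 15 each from A, B, C = 15*3 = 45 chips; eligible A, B, C
Layer 16-28: 13 each from A, C = 13*2 = 26 chips; eligible A, C

Pot 1: 45 chips, eligible: A, B, C
Pot 2: 26 chips, eligible: A, C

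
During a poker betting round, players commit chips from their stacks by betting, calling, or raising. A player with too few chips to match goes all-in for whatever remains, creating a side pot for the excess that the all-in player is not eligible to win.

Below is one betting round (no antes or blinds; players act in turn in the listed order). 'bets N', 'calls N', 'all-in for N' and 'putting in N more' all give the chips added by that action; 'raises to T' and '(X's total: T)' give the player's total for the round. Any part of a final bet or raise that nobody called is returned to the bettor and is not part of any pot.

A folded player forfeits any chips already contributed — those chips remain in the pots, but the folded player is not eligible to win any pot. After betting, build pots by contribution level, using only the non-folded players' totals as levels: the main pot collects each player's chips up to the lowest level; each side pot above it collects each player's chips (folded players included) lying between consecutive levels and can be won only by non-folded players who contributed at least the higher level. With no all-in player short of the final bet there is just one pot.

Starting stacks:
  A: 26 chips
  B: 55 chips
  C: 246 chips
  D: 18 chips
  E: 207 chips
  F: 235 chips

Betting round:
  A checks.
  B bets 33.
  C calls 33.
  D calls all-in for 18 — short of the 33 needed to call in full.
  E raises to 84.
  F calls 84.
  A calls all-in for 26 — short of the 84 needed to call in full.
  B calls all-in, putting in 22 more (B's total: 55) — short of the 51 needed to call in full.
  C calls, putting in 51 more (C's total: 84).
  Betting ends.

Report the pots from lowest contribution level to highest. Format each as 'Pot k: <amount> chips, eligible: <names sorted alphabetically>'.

Pot 1: 108 chips, eligible: A, B, C, D, E, F
Pot 2: 40 chips, eligible: A, B, C, E, F
Pot 3: 116 chips, eligible: B, C, E, F
Pot 4: 87 chips, eligible: C, E, F

Derivation:
Contributions: A=26, B=55, C=84, D=18, E=84, F=84
Pot levels (distinct totals of non-folded players): 18, 26, 55, 84
Layer 1-18: 18 each from A, B, C, D, E, F = 18*6 = 108 chips; eligible A, B, C, D, E, F
Layer 19-26: 8 each from A, B, C, E, F = 8*5 = 40 chips; eligible A, B, C, E, F
Layer 27-55: 29 each from B, C, E, F = 29*4 = 116 chips; eligible B, C, E, F
Layer 56-84: 29 each from C, E, F = 29*3 = 87 chips; eligible C, E, F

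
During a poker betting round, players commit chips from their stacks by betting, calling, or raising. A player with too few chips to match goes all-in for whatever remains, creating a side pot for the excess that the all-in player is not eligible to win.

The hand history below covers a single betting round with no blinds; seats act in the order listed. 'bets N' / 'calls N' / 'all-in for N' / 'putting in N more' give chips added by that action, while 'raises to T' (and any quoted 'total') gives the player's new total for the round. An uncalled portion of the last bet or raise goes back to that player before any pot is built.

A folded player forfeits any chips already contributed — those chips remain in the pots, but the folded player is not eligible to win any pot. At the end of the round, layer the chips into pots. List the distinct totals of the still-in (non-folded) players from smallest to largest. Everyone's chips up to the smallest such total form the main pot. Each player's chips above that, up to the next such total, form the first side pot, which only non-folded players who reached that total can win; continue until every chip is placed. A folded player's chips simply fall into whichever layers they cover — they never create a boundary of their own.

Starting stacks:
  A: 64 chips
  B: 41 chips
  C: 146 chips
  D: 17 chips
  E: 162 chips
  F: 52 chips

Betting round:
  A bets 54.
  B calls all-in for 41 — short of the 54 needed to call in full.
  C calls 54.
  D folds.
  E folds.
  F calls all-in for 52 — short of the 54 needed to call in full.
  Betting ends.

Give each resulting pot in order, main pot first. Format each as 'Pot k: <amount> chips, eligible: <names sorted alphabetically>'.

Contributions: A=54, B=41, C=54, F=52
Folded: D, E
Pot levels (distinct totals of non-folded players): 41, 52, 54
Layer 1-41: 41 each from A, B, C, F = 41*4 = 164 chips; eligible A, B, C, F
Layer 42-52: 11 each from A, C, F = 11*3 = 33 chips; eligible A, C, F
Layer 53-54: 2 each from A, C = 2*2 = 4 chips; eligible A, C

Pot 1: 164 chips, eligible: A, B, C, F
Pot 2: 33 chips, eligible: A, C, F
Pot 3: 4 chips, eligible: A, C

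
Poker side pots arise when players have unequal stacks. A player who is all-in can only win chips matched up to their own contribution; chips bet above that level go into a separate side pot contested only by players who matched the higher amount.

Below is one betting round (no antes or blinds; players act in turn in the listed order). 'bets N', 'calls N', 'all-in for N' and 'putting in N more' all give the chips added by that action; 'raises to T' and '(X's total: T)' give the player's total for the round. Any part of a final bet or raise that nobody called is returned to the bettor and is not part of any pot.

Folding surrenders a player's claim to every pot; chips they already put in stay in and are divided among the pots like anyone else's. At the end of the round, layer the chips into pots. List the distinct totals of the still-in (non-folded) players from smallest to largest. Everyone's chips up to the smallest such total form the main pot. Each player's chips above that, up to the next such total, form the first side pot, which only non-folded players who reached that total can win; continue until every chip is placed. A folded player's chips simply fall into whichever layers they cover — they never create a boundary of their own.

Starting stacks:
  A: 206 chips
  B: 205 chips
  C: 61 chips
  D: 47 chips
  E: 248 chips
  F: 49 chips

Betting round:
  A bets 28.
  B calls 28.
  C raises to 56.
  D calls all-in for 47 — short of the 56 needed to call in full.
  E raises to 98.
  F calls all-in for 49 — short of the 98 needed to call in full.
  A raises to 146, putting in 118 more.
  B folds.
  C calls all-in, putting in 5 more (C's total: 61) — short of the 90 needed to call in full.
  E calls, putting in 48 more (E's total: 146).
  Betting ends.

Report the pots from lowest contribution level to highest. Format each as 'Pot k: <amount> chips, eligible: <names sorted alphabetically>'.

Pot 1: 263 chips, eligible: A, C, D, E, F
Pot 2: 8 chips, eligible: A, C, E, F
Pot 3: 36 chips, eligible: A, C, E
Pot 4: 170 chips, eligible: A, E

Derivation:
Contributions: A=146, B=28, C=61, D=47, E=146, F=49
Folded: B
Pot levels (distinct totals of non-folded players): 47, 49, 61, 146
Layer 1-47: A 47 + B 28 + C 47 + D 47 + E 47 + F 47 = 263 chips; eligible A, C, D, E, F
Layer 48-49: 2 each from A, C, E, F = 2*4 = 8 chips; eligible A, C, E, F
Layer 50-61: 12 each from A, C, E = 12*3 = 36 chips; eligible A, C, E
Layer 62-146: 85 each from A, E = 85*2 = 170 chips; eligible A, E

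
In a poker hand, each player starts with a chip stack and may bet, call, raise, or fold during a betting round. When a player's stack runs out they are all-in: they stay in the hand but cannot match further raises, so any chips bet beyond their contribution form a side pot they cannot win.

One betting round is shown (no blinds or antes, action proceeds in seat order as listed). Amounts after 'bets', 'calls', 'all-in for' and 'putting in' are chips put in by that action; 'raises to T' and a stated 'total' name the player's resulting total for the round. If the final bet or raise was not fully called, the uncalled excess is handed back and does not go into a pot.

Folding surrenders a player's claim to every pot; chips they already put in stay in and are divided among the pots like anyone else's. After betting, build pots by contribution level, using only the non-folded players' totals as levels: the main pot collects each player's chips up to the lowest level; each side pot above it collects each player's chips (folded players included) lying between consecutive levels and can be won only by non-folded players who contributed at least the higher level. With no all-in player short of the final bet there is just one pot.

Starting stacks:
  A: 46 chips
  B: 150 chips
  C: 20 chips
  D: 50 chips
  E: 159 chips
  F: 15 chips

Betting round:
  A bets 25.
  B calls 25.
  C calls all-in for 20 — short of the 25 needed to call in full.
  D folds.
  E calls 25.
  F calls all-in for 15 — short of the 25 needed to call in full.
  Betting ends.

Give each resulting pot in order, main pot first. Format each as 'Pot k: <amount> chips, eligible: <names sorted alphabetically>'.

Pot 1: 75 chips, eligible: A, B, C, E, F
Pot 2: 20 chips, eligible: A, B, C, E
Pot 3: 15 chips, eligible: A, B, E

Derivation:
Contributions: A=25, B=25, C=20, E=25, F=15
Folded: D
Pot levels (distinct totals of non-folded players): 15, 20, 25
Layer 1-15: 15 each from A, B, C, E, F = 15*5 = 75 chips; eligible A, B, C, E, F
Layer 16-20: 5 each from A, B, C, E = 5*4 = 20 chips; eligible A, B, C, E
Layer 21-25: 5 each from A, B, E = 5*3 = 15 chips; eligible A, B, E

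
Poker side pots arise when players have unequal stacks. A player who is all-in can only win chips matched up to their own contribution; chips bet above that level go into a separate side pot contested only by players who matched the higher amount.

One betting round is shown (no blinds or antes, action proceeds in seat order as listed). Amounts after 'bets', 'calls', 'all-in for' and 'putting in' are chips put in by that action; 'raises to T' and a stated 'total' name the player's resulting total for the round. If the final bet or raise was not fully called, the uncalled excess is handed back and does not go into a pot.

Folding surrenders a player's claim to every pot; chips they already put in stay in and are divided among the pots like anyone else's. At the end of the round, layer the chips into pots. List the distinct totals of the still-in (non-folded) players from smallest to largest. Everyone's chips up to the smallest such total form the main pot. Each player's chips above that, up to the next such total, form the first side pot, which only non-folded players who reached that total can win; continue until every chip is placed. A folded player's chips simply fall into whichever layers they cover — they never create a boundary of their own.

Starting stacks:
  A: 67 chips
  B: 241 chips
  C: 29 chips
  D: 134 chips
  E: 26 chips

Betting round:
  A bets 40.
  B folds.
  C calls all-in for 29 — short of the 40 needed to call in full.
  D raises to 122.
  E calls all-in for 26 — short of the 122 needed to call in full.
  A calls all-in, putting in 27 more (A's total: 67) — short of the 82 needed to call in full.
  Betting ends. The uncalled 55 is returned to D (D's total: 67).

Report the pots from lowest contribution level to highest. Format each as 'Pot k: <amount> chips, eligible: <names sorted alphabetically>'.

Contributions (after 55 returned to D): A=67, C=29, D=67, E=26
Folded: B
Pot levels (distinct totals of non-folded players): 26, 29, 67
Layer 1-26: 26 each from A, C, D, E = 26*4 = 104 chips; eligible A, C, D, E
Layer 27-29: 3 each from A, C, D = 3*3 = 9 chips; eligible A, C, D
Layer 30-67: 38 each from A, D = 38*2 = 76 chips; eligible A, D

Pot 1: 104 chips, eligible: A, C, D, E
Pot 2: 9 chips, eligible: A, C, D
Pot 3: 76 chips, eligible: A, D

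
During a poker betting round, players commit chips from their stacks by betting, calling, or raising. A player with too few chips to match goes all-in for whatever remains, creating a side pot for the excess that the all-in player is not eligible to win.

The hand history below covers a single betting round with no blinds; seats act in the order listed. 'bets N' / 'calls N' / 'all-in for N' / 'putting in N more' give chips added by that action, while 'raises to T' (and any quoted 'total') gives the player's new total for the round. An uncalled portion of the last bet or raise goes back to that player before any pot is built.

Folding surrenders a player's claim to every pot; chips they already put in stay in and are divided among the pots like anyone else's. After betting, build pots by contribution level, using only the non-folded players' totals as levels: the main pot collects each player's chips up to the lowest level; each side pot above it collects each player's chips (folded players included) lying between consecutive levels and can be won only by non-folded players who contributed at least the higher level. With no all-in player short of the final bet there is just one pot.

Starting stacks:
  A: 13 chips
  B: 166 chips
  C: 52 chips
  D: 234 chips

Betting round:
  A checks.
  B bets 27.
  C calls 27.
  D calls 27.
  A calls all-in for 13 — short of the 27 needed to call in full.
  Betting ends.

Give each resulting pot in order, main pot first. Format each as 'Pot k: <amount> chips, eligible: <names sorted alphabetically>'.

Pot 1: 52 chips, eligible: A, B, C, D
Pot 2: 42 chips, eligible: B, C, D

Derivation:
Contributions: A=13, B=27, C=27, D=27
Pot levels (distinct totals of non-folded players): 13, 27
Layer 1-13: 13 each from A, B, C, D = 13*4 = 52 chips; eligible A, B, C, D
Layer 14-27: 14 each from B, C, D = 14*3 = 42 chips; eligible B, C, D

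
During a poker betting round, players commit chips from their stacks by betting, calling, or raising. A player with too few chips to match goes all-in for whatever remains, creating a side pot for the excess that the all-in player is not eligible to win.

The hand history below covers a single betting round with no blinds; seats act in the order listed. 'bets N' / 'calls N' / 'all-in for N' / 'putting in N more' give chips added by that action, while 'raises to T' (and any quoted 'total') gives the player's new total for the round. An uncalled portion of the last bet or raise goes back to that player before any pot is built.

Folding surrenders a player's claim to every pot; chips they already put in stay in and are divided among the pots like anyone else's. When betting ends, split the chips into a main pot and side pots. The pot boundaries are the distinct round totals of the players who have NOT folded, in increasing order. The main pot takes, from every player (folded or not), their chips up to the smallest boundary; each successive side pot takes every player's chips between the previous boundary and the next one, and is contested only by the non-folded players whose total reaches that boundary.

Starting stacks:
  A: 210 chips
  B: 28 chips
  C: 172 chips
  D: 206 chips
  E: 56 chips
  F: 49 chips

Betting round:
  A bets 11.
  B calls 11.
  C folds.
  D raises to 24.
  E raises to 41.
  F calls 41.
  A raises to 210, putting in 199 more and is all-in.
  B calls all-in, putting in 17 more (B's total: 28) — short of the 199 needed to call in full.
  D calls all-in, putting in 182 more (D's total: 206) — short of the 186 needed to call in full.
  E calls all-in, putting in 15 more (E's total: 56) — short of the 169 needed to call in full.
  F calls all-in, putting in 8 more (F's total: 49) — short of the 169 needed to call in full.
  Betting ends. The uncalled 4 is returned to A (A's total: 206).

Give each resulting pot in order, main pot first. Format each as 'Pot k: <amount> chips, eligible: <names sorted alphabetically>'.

Pot 1: 140 chips, eligible: A, B, D, E, F
Pot 2: 84 chips, eligible: A, D, E, F
Pot 3: 21 chips, eligible: A, D, E
Pot 4: 300 chips, eligible: A, D

Derivation:
Contributions (after 4 returned to A): A=206, B=28, D=206, E=56, F=49
Folded: C
Pot levels (distinct totals of non-folded players): 28, 49, 56, 206
Layer 1-28: 28 each from A, B, D, E, F = 28*5 = 140 chips; eligible A, B, D, E, F
Layer 29-49: 21 each from A, D, E, F = 21*4 = 84 chips; eligible A, D, E, F
Layer 50-56: 7 each from A, D, E = 7*3 = 21 chips; eligible A, D, E
Layer 57-206: 150 each from A, D = 150*2 = 300 chips; eligible A, D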